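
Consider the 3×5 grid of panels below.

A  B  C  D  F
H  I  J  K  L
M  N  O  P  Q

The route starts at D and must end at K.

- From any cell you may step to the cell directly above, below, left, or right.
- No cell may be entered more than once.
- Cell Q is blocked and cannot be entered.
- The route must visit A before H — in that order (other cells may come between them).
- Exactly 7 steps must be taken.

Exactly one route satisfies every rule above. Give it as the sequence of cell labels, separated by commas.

D, C, B, A, H, I, J, K

The waypoints must appear in the order A, H, with no cell reused.
Route from D: left 3 to A, down 1 to H, right 3 to K — 7 moves in all.
Check: order respected (A at step 3, H at step 4); 7 moves as required.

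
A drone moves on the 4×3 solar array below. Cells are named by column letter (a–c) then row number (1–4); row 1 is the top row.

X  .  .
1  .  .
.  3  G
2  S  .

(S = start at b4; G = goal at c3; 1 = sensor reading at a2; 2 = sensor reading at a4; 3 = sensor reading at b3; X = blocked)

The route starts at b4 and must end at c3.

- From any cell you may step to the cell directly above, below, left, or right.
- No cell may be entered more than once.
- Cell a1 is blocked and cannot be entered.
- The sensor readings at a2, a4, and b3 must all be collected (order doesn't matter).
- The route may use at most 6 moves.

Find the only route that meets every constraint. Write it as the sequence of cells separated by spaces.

b4 a4 a3 a2 b2 b3 c3

The budget equals the shortest possible length, so every move has to be on a shortest route through the required cells.
Route from b4: left to a4, 2× up (reaching a2), right to b2, down to b3, right to c3 — 6 moves in all.
Check: all required cells visited; 6 ≤ 6 moves.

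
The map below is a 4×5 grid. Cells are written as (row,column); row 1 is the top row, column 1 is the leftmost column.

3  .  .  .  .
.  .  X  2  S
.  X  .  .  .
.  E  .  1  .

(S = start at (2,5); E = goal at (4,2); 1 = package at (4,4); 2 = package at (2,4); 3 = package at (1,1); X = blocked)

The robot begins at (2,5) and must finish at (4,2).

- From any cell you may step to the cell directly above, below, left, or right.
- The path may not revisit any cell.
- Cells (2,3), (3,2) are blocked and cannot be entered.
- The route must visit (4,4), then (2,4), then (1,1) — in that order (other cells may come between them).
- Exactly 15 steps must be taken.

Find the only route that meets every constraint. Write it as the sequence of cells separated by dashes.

(2,5) - (3,5) - (4,5) - (4,4) - (4,3) - (3,3) - (3,4) - (2,4) - (1,4) - (1,3) - (1,2) - (1,1) - (2,1) - (3,1) - (4,1) - (4,2)

The waypoints must appear in the order (4,4), (2,4), (1,1), with no cell reused.
Route from (2,5): down 2 to (4,5), left 2 to (4,3), up 1 to (3,3), right 1 to (3,4), up 2 to (1,4), left 3 to (1,1), down 3 to (4,1), right 1 to (4,2) — 15 moves in all.
Check: order respected (1 at step 3, 2 at step 7, 3 at step 11); 15 moves as required.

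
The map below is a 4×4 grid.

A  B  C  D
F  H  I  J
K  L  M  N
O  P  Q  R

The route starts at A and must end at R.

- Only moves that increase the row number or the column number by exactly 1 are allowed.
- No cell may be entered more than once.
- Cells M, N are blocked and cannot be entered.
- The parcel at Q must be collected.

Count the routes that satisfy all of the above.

A right/down-only route from A to R makes exactly 3 down-moves and 3 right-moves in some order.
With no other constraints that would be C(6,3) = 20 routes.
Split at Q and multiply the segment counts (each segment already excludes blocked cells): A→Q: 4; Q→R: 1; product = 4.
That gives 4 routes.

4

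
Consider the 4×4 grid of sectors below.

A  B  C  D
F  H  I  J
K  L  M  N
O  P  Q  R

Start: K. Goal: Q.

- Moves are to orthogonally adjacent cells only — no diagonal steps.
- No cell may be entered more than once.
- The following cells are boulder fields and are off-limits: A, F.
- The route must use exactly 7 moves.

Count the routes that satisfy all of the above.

Need simple routes of exactly 7 moves from K to Q (Manhattan distance 3, so 2 moves are spent on a detour and 2 undoing it).
Enumerating: K O P L H I M Q | K O P L M N R Q | K L H B C I M Q | K L H I M N R Q | K L H I J N R Q | K L H I J N M Q | K L M I J N R Q.
That gives 7 routes.

7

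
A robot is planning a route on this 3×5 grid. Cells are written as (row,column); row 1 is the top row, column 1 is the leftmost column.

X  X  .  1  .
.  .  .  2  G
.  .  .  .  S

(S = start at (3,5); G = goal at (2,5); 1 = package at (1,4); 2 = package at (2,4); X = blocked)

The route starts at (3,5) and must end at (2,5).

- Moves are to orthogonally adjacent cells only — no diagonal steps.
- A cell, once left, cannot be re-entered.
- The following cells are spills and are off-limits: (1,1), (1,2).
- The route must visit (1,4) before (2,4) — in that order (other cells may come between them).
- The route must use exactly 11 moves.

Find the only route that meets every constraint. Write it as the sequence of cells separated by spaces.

The waypoints must appear in the order (1,4), (2,4), with no cell reused.
Route from (3,5): 4× left (reaching (3,1)), up to (2,1), 2× right (reaching (2,3)), up to (1,3), right to (1,4), down to (2,4), right to (2,5) — 11 moves in all.
Check: order respected (1 at step 9, 2 at step 10); 11 moves as required.

(3,5) (3,4) (3,3) (3,2) (3,1) (2,1) (2,2) (2,3) (1,3) (1,4) (2,4) (2,5)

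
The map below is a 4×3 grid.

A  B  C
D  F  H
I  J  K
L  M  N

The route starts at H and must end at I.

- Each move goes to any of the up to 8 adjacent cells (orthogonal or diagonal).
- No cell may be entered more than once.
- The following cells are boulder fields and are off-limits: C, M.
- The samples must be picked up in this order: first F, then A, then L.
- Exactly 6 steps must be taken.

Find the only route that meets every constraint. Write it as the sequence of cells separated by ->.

H -> F -> A -> D -> J -> L -> I

The waypoints must appear in the order F, A, L, with no cell reused.
Route from H: left 1 to F, up-left 1 to A, down 1 to D, down-right 1 to J, down-left 1 to L, up 1 to I — 6 moves in all.
Check: order respected (F at step 1, A at step 2, L at step 5); 6 moves as required.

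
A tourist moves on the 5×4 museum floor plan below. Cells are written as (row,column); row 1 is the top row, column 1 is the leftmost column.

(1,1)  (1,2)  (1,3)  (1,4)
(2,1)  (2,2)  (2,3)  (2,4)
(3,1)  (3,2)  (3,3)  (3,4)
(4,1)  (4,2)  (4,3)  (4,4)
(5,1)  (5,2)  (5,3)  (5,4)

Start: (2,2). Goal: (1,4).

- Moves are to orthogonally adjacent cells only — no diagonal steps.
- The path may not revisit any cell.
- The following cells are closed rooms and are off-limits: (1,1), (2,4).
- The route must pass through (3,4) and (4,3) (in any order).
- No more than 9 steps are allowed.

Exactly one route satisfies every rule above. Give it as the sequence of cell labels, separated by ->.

(2,2) -> (3,2) -> (4,2) -> (4,3) -> (4,4) -> (3,4) -> (3,3) -> (2,3) -> (1,3) -> (1,4)

Any route must reach (3,4) and (4,3) and still end at (1,4) within 9 moves, so the order of the required stops is forced.
Route from (2,2): 2× down (reaching (4,2)), 2× right (reaching (4,4)), up to (3,4), left to (3,3), 2× up (reaching (1,3)), right to (1,4) — 9 moves in all.
Check: all required cells visited; 9 ≤ 9 moves.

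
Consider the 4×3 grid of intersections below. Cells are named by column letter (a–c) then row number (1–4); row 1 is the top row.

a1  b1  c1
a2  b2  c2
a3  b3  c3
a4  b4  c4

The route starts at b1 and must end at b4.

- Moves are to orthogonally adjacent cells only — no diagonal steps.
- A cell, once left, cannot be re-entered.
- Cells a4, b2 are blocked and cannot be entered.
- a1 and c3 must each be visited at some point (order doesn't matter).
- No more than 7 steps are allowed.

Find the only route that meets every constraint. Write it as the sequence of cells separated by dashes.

The budget equals the shortest possible length, so every move has to be on a shortest route through the required cells.
Route from b1: left 1 to a1, down 2 to a3, right 2 to c3, down 1 to c4, left 1 to b4 — 7 moves in all.
Check: all required cells visited; 7 ≤ 7 moves.

b1 - a1 - a2 - a3 - b3 - c3 - c4 - b4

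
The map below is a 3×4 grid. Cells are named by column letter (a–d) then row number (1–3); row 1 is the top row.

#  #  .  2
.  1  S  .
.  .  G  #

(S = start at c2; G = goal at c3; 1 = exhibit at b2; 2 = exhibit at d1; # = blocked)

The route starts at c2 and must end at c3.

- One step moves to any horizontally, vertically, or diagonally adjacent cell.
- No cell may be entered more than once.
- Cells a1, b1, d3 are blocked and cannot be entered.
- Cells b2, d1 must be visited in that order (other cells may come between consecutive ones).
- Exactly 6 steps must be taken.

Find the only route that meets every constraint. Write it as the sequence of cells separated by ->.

c2 -> b3 -> b2 -> c1 -> d1 -> d2 -> c3

The waypoints must appear in the order b2, d1, with no cell reused.
Route from c2: down-left to b3, up to b2, up-right to c1, right to d1, down to d2, down-left to c3 — 6 moves in all.
Check: order respected (1 at step 2, 2 at step 4); 6 moves as required.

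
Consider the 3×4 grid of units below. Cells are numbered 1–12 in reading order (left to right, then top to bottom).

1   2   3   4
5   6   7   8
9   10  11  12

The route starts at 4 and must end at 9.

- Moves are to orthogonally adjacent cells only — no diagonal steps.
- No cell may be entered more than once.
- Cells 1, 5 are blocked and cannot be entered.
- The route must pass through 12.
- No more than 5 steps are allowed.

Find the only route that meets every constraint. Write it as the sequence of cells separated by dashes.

Any route must reach 12 and still end at 9 within 5 moves, so the order of the required stops is forced.
Route from 4: 2× down (reaching 12), 3× left (reaching 9) — 5 moves in all.
Check: all required cells visited; 5 ≤ 5 moves.

4 - 8 - 12 - 11 - 10 - 9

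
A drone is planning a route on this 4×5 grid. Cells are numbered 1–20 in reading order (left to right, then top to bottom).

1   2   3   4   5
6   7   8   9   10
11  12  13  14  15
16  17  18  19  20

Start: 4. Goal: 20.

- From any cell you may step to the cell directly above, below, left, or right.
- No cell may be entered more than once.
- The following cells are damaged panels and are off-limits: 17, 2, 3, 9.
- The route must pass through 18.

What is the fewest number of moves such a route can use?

8

Any route passes through 18 somewhere between 4 and 20. Summing Manhattan distances along the two legs (4 → 18 → 20) gives a lower bound of 4 + 2 = 6 moves.
That bound ignores the blocked cells. Measuring each leg by the fewest moves that actually steer around them (4→18: 6; 18→20: 2) raises the lower bound to 8.
A route of 8 moves exists: 4 → 5 → 10 → 15 → 14 → 13 → 18 → 19 → 20.
Since 8 matches that lower bound, it is optimal.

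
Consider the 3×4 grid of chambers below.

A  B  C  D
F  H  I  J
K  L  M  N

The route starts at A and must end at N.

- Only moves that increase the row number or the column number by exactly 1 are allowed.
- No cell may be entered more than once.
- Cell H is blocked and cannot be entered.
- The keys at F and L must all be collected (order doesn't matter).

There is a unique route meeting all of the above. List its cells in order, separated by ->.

Moves only go right or down, so the column and row indices never decrease.
Route from A: 2× down (reaching K), 3× right (reaching N) — 5 moves in all.
Check: all required cells visited.

A -> F -> K -> L -> M -> N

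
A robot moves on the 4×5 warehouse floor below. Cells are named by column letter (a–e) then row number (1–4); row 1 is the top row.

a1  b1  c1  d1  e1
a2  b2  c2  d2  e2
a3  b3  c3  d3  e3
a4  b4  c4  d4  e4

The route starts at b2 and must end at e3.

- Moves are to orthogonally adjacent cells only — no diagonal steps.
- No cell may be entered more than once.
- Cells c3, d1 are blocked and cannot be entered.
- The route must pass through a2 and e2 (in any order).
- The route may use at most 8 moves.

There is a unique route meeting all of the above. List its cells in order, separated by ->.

b2 -> a2 -> a1 -> b1 -> c1 -> c2 -> d2 -> e2 -> e3

The budget equals the shortest possible length, so every move has to be on a shortest route through the required cells.
Route from b2: left to a2, up to a1, 2× right (reaching c1), down to c2, 2× right (reaching e2), down to e3 — 8 moves in all.
Check: all required cells visited; 8 ≤ 8 moves.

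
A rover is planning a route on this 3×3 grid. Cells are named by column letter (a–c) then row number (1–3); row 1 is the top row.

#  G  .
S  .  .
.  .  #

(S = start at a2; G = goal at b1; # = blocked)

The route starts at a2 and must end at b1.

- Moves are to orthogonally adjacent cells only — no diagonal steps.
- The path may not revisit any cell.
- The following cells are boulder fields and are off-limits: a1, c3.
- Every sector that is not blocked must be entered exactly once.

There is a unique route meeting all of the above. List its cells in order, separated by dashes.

a2 - a3 - b3 - b2 - c2 - c1 - b1

Need to visit all 7 open cells exactly once, starting at a2 and ending at b1.
Cell b3 has only two open neighbours (b2 and a3), so the path must pass straight through it: one of those is the cell it's entered from and the other is where it exits.
Route from a2: down to a3, right to b3, up to b2, right to c2, up to c1, left to b1 — 6 moves in all.
Check: all 7 open cells covered.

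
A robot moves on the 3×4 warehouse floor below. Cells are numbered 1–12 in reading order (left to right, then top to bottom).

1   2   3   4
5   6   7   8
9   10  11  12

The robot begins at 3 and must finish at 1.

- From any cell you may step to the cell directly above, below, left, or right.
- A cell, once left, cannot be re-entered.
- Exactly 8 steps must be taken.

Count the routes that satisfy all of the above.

Need simple routes of exactly 8 moves from 3 to 1 (Manhattan distance 2, so 3 moves are spent on a detour and 3 undoing it).
Branch systematically from the start, pruning whenever the remaining move budget drops below the Manhattan distance to 1 or differs from it in parity. Grouping the completions by first move — via 7: 4; via 2: 1; via 4: 9 — and summing: 4 + 1 + 9 = 14.
That gives 14 routes.

14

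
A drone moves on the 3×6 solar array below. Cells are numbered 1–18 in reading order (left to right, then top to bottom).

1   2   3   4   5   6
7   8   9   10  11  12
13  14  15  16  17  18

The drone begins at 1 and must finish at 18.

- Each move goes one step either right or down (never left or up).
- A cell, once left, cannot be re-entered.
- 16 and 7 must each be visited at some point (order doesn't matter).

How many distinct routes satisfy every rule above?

4

A right/down-only route from 1 to 18 makes exactly 2 down-moves and 5 right-moves in some order.
With no other constraints that would be C(7,2) = 21 routes.
A monotone route can only reach the required cells in the order 7, 16, so split there and multiply the segment counts: 1→7: 1; 7→16: 4; 16→18: 1; product = 4.
That gives 4 routes.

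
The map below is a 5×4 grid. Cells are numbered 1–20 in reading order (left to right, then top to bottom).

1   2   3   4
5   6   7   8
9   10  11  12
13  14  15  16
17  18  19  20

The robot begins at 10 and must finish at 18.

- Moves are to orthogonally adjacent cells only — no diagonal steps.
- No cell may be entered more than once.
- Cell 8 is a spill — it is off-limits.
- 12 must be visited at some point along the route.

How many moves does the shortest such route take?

6

Any route passes through 12 somewhere between 10 and 18. Summing Manhattan distances along the two legs (10 → 12 → 18) gives a lower bound of 2 + 4 = 6 moves.
A route of 6 moves achieves this: 10 → 11 → 12 → 16 → 20 → 19 → 18.
Since 6 matches the lower bound, it is optimal.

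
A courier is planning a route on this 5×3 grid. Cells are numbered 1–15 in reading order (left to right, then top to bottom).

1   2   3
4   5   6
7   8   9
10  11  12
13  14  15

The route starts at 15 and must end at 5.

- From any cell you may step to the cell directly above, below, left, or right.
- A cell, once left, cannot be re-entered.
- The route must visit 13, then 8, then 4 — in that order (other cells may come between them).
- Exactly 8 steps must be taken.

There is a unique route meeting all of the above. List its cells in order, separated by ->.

15 -> 14 -> 13 -> 10 -> 11 -> 8 -> 7 -> 4 -> 5

The waypoints must appear in the order 13, 8, 4, with no cell reused.
Route from 15: left 2 to 13, up 1 to 10, right 1 to 11, up 1 to 8, left 1 to 7, up 1 to 4, right 1 to 5 — 8 moves in all.
Check: order respected (13 at step 2, 8 at step 5, 4 at step 7); 8 moves as required.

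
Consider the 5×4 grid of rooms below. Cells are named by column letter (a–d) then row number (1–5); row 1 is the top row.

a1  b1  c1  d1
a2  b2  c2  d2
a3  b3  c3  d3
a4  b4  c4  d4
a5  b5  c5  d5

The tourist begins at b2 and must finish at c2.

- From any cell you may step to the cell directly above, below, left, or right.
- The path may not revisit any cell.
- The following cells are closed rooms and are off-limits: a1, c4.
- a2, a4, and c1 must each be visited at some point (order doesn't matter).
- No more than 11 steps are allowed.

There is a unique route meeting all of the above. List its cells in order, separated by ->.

Any route must reach a2, a4, and c1 and still end at c2 within 11 moves, so the order of the required stops is forced.
Route from b2: left 1 to a2, down 2 to a4, right 1 to b4, up 1 to b3, right 2 to d3, up 2 to d1, left 1 to c1, down 1 to c2 — 11 moves in all.
Check: all required cells visited; 11 ≤ 11 moves.

b2 -> a2 -> a3 -> a4 -> b4 -> b3 -> c3 -> d3 -> d2 -> d1 -> c1 -> c2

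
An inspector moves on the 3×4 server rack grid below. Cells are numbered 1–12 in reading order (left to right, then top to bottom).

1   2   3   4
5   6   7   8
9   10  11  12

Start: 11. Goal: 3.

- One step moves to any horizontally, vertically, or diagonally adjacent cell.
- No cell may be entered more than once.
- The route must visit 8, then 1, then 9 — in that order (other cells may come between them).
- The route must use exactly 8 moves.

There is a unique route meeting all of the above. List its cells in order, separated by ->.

The waypoints must appear in the order 8, 1, 9, with no cell reused.
Route from 11: up-right 1 to 8, left 1 to 7, up-left 1 to 2, left 1 to 1, down 2 to 9, up-right 2 to 3 — 8 moves in all.
Check: order respected (8 at step 1, 1 at step 4, 9 at step 6); 8 moves as required.

11 -> 8 -> 7 -> 2 -> 1 -> 5 -> 9 -> 6 -> 3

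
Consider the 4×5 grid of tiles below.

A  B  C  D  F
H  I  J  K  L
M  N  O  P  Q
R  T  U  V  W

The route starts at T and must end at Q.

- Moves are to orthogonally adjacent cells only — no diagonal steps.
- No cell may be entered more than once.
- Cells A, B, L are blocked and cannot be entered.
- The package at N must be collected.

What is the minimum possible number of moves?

4

Any route passes through N somewhere between T and Q. Summing Manhattan distances along the two legs (T → N → Q) gives a lower bound of 1 + 3 = 4 moves.
A route of 4 moves achieves this: T → N → O → P → Q.
Since 4 matches the lower bound, it is optimal.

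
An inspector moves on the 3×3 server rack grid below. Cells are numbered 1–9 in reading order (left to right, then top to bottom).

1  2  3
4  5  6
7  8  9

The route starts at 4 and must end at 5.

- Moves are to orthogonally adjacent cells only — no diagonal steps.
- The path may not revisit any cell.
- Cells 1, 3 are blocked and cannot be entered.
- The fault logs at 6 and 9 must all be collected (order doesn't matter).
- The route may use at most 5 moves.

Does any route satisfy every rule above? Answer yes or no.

One route that works: 4 → 7 → 8 → 9 → 6 → 5.

yes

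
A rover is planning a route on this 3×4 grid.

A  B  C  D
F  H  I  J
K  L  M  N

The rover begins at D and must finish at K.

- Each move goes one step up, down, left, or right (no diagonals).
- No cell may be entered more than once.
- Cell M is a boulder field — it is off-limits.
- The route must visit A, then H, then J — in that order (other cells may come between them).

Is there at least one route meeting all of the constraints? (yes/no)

no

Ignoring the required order, 2 revisit-free routes from D to K pass through all of A, H, and J; the waypoint orders that occur are J → A → H (1); J → H → A (1) — never A → H → J.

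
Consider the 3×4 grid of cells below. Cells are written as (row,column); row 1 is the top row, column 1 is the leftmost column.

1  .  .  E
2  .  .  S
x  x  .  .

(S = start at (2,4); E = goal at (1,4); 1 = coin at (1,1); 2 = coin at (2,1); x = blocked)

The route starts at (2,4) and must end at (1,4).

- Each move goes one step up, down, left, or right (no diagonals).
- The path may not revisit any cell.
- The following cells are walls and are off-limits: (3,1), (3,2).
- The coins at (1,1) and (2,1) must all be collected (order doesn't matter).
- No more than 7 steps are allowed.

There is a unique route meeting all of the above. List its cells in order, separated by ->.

Any route must reach (1,1) and (2,1) and still end at (1,4) within 7 moves, so the order of the required stops is forced.
Route from (2,4): left 3 to (2,1), up 1 to (1,1), right 3 to (1,4) — 7 moves in all.
Check: all required cells visited; 7 ≤ 7 moves.

(2,4) -> (2,3) -> (2,2) -> (2,1) -> (1,1) -> (1,2) -> (1,3) -> (1,4)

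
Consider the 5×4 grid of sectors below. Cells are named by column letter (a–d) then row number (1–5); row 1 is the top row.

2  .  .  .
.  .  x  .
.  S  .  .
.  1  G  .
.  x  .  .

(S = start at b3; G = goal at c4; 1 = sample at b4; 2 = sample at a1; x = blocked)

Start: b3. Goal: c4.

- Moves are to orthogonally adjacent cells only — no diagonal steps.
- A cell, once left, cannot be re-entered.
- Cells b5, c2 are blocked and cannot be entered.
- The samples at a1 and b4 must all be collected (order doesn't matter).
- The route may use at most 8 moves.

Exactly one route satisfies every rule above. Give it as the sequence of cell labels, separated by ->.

b3 -> b2 -> b1 -> a1 -> a2 -> a3 -> a4 -> b4 -> c4

The 8-move cap with required stops at a1, b4 leaves no slack for detours.
Route from b3: 2× up (reaching b1), left to a1, 3× down (reaching a4), 2× right (reaching c4) — 8 moves in all.
Check: all required cells visited; 8 ≤ 8 moves.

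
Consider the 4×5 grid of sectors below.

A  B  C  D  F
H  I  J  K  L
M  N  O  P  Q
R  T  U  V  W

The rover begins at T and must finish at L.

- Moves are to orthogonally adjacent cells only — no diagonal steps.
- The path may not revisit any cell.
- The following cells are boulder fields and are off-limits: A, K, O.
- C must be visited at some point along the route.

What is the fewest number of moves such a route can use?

Any route passes through C somewhere between T and L. Summing Manhattan distances along the two legs (T → C → L) gives a lower bound of 4 + 3 = 7 moves.
A route of 7 moves achieves this: T → N → I → B → C → D → F → L.
Since 7 matches the lower bound, it is optimal.

7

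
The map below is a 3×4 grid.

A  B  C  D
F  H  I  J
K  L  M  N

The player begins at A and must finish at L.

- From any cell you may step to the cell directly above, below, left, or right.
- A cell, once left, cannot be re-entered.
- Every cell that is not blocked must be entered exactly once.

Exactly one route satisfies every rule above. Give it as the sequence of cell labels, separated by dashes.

Need to visit all 12 open cells exactly once, starting at A and ending at L.
Route from A: 3× right (reaching D), 2× down (reaching N), left to M, up to I, 2× left (reaching F), down to K, right to L — 11 moves in all.
Check: all 12 open cells covered.

A - B - C - D - J - N - M - I - H - F - K - L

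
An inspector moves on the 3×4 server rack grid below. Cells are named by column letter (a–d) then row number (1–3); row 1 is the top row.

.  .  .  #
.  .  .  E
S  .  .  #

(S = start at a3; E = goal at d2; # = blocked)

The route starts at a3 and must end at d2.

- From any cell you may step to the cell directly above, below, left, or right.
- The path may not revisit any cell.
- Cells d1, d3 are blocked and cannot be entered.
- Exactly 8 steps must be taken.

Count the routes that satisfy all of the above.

Need simple routes of exactly 8 moves from a3 to d2 (Manhattan distance 4, so 2 moves are spent on a detour and 2 undoing it).
Enumerating: a3 a2 a1 b1 b2 b3 c3 c2 d2 | a3 b3 b2 a2 a1 b1 c1 c2 d2.
That gives 2 routes.

2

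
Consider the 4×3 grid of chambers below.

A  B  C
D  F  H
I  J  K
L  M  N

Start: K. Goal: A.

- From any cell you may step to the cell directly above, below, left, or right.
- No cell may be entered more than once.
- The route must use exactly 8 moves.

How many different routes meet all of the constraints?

Need simple routes of exactly 8 moves from K to A (Manhattan distance 4, so 2 moves are spent on a detour and 2 undoing it).
Branch systematically from the start, pruning whenever the remaining move budget drops below the Manhattan distance to A or differs from it in parity. Grouping the completions by first move — via H: 2; via N: 5; via J: 2 — and summing: 2 + 5 + 2 = 9.
That gives 9 routes.

9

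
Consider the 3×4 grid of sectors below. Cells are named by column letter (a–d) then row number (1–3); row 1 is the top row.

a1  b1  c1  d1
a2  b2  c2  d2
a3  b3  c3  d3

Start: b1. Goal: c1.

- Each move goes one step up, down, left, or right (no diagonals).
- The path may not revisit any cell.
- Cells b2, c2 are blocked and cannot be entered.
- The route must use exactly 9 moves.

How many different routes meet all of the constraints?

Need simple routes of exactly 9 moves from b1 to c1 (Manhattan distance 1, so 4 moves are spent on a detour and 4 undoing it).
Enumerating: b1 a1 a2 a3 b3 c3 d3 d2 d1 c1.
That gives 1 route.

1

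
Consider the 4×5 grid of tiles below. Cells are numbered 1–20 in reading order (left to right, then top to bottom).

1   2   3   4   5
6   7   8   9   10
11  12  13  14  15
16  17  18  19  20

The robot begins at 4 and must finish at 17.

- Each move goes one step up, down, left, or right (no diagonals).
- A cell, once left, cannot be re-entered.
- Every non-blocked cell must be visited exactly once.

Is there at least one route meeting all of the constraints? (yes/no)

One route that works: 4 → 5 → 10 → 15 → 20 → 19 → 18 → 13 → 14 → 9 → 8 → 3 → 2 → 1 → 6 → 7 → 12 → 11 → 16 → 17.

yes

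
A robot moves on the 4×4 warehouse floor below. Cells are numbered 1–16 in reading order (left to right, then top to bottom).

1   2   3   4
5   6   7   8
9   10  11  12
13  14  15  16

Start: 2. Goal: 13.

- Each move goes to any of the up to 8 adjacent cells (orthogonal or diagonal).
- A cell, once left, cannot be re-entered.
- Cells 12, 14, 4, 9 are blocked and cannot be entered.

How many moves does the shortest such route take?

3

With diagonal moves allowed, the Chebyshev distance max(|Δrow|,|Δcol|) from 2 to 13 is 3, so at least 3 moves are needed.
A route of 3 moves achieves this: 2 → 5 → 10 → 13.
Since 3 matches the lower bound, it is optimal.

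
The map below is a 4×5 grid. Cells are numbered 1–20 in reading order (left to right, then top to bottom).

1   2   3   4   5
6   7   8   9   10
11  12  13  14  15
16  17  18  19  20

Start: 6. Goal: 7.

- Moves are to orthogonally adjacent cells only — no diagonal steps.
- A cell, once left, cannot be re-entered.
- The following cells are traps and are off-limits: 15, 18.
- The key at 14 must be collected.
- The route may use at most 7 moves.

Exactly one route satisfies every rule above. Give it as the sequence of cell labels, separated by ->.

The 7-move cap with required stops at 14 leaves no slack for detours.
Route from 6: down 1 to 11, right 3 to 14, up 1 to 9, left 2 to 7 — 7 moves in all.
Check: all required cells visited; 7 ≤ 7 moves.

6 -> 11 -> 12 -> 13 -> 14 -> 9 -> 8 -> 7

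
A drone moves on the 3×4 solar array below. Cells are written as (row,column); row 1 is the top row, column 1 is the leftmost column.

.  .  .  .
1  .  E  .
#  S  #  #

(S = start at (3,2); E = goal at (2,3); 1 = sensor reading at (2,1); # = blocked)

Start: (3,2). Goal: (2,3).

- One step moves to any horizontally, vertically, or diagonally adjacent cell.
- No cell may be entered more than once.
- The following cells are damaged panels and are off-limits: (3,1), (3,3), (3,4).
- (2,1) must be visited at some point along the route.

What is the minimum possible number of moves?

Any route passes through (2,1) somewhere between (3,2) and (2,3). Summing Chebyshev distances along the two legs ((3,2) → (2,1) → (2,3)) gives a lower bound of 1 + 2 = 3 moves.
A route of 3 moves achieves this: (3,2) → (2,1) → (1,2) → (2,3).
Since 3 matches the lower bound, it is optimal.

3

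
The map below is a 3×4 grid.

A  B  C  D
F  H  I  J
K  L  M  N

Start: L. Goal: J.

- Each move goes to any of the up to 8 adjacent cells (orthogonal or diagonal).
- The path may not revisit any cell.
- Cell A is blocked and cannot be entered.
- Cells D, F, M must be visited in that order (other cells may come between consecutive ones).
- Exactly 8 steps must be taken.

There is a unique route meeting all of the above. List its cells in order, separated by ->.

L -> I -> D -> C -> B -> F -> H -> M -> J

The waypoints must appear in the order D, F, M, with no cell reused.
Route from L: 2× up-right (reaching D), 2× left (reaching B), down-left to F, right to H, down-right to M, up-right to J — 8 moves in all.
Check: order respected (D at step 2, F at step 5, M at step 7); 8 moves as required.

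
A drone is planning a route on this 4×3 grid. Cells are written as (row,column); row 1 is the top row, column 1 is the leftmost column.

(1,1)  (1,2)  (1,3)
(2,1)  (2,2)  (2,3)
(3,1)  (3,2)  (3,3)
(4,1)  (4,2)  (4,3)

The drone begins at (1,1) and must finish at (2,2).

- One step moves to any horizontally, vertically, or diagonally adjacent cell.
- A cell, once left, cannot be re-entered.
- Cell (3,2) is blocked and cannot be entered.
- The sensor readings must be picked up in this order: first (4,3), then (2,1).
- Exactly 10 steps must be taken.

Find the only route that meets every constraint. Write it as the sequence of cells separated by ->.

The waypoints must appear in the order (4,3), (2,1), with no cell reused.
Route from (1,1): right 2 to (1,3), down 3 to (4,3), left 2 to (4,1), up 2 to (2,1), right 1 to (2,2) — 10 moves in all.
Check: order respected ((4,3) at step 5, (2,1) at step 9); 10 moves as required.

(1,1) -> (1,2) -> (1,3) -> (2,3) -> (3,3) -> (4,3) -> (4,2) -> (4,1) -> (3,1) -> (2,1) -> (2,2)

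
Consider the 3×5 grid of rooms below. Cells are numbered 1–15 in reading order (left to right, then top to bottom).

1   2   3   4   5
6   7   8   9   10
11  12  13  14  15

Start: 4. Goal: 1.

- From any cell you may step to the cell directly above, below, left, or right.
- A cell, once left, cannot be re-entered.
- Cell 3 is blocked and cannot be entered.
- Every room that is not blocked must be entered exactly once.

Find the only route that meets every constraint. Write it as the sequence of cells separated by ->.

4 -> 5 -> 10 -> 15 -> 14 -> 9 -> 8 -> 13 -> 12 -> 11 -> 6 -> 7 -> 2 -> 1

Need to visit all 14 open cells exactly once, starting at 4 and ending at 1.
Cell 5 has only two open neighbours (10 and 4), so the path must pass straight through it: one of those is the cell it's entered from and the other is where it exits.
Route from 4: right 1 to 5, down 2 to 15, left 1 to 14, up 1 to 9, left 1 to 8, down 1 to 13, left 2 to 11, up 1 to 6, right 1 to 7, up 1 to 2, left 1 to 1 — 13 moves in all.
Check: all 14 open cells covered.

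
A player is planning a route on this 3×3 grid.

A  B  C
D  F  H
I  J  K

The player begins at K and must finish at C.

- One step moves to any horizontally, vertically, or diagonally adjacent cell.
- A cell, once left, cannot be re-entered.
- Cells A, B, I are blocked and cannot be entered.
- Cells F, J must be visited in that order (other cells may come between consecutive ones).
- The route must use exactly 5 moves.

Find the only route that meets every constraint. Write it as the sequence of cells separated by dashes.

The waypoints must appear in the order F, J, with no cell reused.
Route from K: up-left to F, left to D, down-right to J, up-right to H, up to C — 5 moves in all.
Check: order respected (F at step 1, J at step 3); 5 moves as required.

K - F - D - J - H - C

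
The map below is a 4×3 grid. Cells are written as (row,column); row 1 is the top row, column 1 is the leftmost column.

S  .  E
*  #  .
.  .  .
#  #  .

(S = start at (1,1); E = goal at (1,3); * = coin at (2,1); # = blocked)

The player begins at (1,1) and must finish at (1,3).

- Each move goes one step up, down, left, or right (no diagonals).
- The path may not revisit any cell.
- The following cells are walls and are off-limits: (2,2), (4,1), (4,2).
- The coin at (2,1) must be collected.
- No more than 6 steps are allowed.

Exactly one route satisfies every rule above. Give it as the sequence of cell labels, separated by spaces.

(1,1) (2,1) (3,1) (3,2) (3,3) (2,3) (1,3)

Any route must reach (2,1) and still end at (1,3) within 6 moves, so the order of the required stops is forced.
Route from (1,1): down 2 to (3,1), right 2 to (3,3), up 2 to (1,3) — 6 moves in all.
Check: all required cells visited; 6 ≤ 6 moves.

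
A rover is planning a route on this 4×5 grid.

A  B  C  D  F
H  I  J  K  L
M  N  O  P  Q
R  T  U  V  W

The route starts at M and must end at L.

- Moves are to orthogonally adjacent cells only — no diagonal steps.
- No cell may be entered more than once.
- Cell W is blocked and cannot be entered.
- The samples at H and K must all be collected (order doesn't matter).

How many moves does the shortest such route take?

5

Any route passes through H and K in some order between M and L. Summing Manhattan distances along each leg and taking the cheapest ordering (M → H → K → L) gives a lower bound of 1 + 3 + 1 = 5 moves.
A route of 5 moves achieves this: M → H → I → J → K → L.
Since 5 matches the lower bound, it is optimal.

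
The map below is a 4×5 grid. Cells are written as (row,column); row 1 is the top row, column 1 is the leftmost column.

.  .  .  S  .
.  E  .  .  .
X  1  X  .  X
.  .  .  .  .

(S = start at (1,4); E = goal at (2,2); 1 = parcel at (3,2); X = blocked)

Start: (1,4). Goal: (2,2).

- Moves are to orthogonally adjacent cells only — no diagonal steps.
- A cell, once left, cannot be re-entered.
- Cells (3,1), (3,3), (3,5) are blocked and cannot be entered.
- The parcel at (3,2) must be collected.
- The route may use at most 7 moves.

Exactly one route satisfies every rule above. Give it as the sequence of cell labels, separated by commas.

The 7-move cap with required stops at (3,2) leaves no slack for detours.
Route from (1,4): down 3 to (4,4), left 2 to (4,2), up 2 to (2,2) — 7 moves in all.
Check: all required cells visited; 7 ≤ 7 moves.

(1,4), (2,4), (3,4), (4,4), (4,3), (4,2), (3,2), (2,2)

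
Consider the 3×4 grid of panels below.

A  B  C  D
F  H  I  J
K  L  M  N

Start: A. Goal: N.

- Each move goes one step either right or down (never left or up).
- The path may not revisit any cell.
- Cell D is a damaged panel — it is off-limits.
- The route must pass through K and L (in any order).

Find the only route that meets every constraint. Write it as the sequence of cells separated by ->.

Moves only go right or down, so the column and row indices never decrease.
Route from A: 2× down (reaching K), 3× right (reaching N) — 5 moves in all.
Check: all required cells visited.

A -> F -> K -> L -> M -> N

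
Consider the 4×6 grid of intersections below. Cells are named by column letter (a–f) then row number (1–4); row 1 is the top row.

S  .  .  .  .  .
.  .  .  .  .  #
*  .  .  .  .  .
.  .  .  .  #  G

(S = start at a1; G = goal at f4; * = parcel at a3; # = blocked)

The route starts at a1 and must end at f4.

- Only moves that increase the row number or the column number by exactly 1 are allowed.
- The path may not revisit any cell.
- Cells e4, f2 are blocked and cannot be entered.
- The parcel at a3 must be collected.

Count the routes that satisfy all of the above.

A right/down-only route from a1 to f4 makes exactly 3 down-moves and 5 right-moves in some order.
With no other constraints that would be C(8,3) = 56 routes.
Split at a3 and multiply the segment counts (each segment already excludes blocked cells): a1→a3: 1; a3→f4: 1; product = 1.
That gives 1 route.

1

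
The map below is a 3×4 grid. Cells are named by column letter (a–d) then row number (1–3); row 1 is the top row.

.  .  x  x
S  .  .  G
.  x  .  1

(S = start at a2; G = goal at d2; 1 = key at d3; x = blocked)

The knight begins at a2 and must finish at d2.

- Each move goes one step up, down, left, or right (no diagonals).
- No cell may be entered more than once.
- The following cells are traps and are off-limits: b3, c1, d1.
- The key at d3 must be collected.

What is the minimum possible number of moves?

Any route passes through d3 somewhere between a2 and d2. Summing Manhattan distances along the two legs (a2 → d3 → d2) gives a lower bound of 4 + 1 = 5 moves.
A route of 5 moves achieves this: a2 → b2 → c2 → c3 → d3 → d2.
Since 5 matches the lower bound, it is optimal.

5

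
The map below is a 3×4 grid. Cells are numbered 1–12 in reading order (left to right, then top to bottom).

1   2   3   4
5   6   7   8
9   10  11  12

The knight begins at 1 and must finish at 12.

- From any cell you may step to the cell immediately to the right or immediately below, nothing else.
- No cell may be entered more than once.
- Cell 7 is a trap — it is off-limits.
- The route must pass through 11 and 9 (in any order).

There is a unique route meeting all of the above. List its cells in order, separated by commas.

Moves only go right or down, so the column and row indices never decrease.
Route from 1: down 2 to 9, right 3 to 12 — 5 moves in all.
Check: all required cells visited.

1, 5, 9, 10, 11, 12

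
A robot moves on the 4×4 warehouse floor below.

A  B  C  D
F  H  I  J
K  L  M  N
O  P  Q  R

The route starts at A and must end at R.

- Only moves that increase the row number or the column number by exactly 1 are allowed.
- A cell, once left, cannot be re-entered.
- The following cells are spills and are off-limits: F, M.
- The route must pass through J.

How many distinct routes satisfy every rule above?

A right/down-only route from A to R makes exactly 3 down-moves and 3 right-moves in some order.
With no other constraints that would be C(6,3) = 20 routes.
Split at J and multiply the segment counts (each segment already excludes blocked cells): A→J: 3; J→R: 1; product = 3.
That gives 3 routes.

3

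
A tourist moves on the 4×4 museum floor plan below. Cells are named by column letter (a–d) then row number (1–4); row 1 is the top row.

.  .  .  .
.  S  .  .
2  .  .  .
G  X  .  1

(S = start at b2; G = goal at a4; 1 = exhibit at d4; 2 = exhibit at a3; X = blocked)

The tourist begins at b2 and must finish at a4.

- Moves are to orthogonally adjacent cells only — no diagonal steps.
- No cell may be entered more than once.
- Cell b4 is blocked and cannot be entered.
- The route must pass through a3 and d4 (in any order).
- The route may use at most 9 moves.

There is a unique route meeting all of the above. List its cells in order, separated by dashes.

The budget equals the shortest possible length, so every move has to be on a shortest route through the required cells.
Route from b2: right 2 to d2, down 2 to d4, left 1 to c4, up 1 to c3, left 2 to a3, down 1 to a4 — 9 moves in all.
Check: all required cells visited; 9 ≤ 9 moves.

b2 - c2 - d2 - d3 - d4 - c4 - c3 - b3 - a3 - a4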